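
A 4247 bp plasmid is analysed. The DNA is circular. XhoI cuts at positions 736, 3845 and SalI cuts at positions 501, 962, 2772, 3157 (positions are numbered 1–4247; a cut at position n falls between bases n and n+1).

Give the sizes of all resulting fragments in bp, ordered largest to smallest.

Combined cut positions (sorted): 501, 736, 962, 2772, 3157, 3845.
Circular molecule, 6 cuts → 6 fragments:
  736 − 501 = 235 bp
  962 − 736 = 226 bp
  2772 − 962 = 1810 bp
  3157 − 2772 = 385 bp
  3845 − 3157 = 688 bp
  wrap: 4247 − 3845 + 501 = 903 bp
Sorted largest to smallest: 1810, 903, 688, 385, 235, 226 bp.

1810, 903, 688, 385, 235, 226 bp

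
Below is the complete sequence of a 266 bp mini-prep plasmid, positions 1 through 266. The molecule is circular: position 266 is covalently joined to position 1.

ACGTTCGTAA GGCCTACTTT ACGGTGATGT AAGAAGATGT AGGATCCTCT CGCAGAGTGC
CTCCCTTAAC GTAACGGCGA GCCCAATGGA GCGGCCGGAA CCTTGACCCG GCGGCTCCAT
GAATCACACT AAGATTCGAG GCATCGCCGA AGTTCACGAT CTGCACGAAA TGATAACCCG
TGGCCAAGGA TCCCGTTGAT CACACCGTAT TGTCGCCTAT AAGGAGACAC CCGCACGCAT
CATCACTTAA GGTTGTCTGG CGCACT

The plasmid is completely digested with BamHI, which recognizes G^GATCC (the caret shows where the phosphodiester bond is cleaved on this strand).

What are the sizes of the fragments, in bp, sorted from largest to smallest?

146, 120 bp

BamHI sites (GGATCC) start at positions 42, 188.
BamHI cuts after the first base of each site, so after positions 42, 188.
Circular molecule, 2 cuts → 2 fragments:
  43–188 → 146 bp
  189–266 then 1–42 → 78 + 42 = 120 bp
Sorted largest to smallest: 146, 120 bp.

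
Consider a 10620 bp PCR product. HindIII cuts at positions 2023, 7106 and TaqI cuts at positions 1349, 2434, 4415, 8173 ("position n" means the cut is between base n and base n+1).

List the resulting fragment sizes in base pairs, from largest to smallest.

2691, 2447, 1981, 1349, 1067, 674, 411 bp

Combined cut positions (sorted): 1349, 2023, 2434, 4415, 7106, 8173.
Linear molecule, 6 cuts → 7 fragments:
  1349 − 0 = 1349 bp
  2023 − 1349 = 674 bp
  2434 − 2023 = 411 bp
  4415 − 2434 = 1981 bp
  7106 − 4415 = 2691 bp
  8173 − 7106 = 1067 bp
  10620 − 8173 = 2447 bp
Sorted largest to smallest: 2691, 2447, 1981, 1349, 1067, 674, 411 bp.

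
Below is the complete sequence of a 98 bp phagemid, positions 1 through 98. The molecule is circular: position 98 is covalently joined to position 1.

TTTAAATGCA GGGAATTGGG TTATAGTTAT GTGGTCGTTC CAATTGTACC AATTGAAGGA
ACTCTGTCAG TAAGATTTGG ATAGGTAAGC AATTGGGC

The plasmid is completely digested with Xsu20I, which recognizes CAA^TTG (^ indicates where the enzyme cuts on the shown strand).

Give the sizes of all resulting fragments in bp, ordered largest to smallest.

49, 40, 9 bp

Xsu20I sites (CAATTG) start at positions 41, 50, 90.
Xsu20I cuts after base 3 of each site, so after positions 43, 52, 92.
Circular molecule, 3 cuts → 3 fragments:
  44–52 → 9 bp
  53–92 → 40 bp
  93–98 then 1–43 → 6 + 43 = 49 bp
Sorted largest to smallest: 49, 40, 9 bp.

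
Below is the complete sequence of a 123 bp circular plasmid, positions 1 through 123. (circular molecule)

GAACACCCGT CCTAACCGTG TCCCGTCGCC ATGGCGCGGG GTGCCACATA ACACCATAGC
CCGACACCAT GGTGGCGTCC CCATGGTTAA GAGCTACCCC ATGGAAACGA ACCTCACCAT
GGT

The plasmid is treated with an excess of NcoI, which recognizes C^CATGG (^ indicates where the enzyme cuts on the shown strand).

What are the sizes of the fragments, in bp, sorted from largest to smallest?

38, 35, 18, 18, 14 bp

NcoI sites (CCATGG) start at positions 29, 67, 81, 99, 117.
NcoI cuts after the first base of each site, so after positions 29, 67, 81, 99, 117.
Circular molecule, 5 cuts → 5 fragments:
  30–67 → 38 bp
  68–81 → 14 bp
  82–99 → 18 bp
  100–117 → 18 bp
  118–123 then 1–29 → 6 + 29 = 35 bp
Sorted largest to smallest: 38, 35, 18, 18, 14 bp.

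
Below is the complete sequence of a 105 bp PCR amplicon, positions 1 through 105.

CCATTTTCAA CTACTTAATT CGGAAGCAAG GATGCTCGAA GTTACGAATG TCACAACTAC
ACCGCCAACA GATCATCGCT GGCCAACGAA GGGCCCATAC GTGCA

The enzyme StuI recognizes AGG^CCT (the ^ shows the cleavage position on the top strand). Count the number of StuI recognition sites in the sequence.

No occurrence of AGGCCT is present in the sequence.
StuI does not cut: 0 sites.

0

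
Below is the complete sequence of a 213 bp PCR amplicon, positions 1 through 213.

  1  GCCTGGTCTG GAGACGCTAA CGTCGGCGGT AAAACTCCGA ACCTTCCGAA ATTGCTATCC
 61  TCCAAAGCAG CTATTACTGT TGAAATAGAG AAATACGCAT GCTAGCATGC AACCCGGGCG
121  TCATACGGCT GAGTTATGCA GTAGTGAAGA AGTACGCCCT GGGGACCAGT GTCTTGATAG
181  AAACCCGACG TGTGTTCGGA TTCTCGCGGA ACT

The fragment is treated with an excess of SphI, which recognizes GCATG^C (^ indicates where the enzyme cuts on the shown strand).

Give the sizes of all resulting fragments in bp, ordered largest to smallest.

104, 101, 8 bp

SphI sites (GCATGC) start at positions 97, 105.
SphI cuts after base 5 of each site (before the last base), so after positions 101, 109.
Linear molecule, 2 cuts → 3 fragments:
  1–101 → 101 bp
  102–109 → 8 bp
  110–213 → 104 bp
Sorted largest to smallest: 104, 101, 8 bp.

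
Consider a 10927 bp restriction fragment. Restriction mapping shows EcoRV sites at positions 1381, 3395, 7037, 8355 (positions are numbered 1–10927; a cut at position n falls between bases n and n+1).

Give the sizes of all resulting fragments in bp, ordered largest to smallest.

3642, 2572, 2014, 1381, 1318 bp

Linear molecule, 4 cuts → 5 fragments:
  1381 − 0 = 1381 bp
  3395 − 1381 = 2014 bp
  7037 − 3395 = 3642 bp
  8355 − 7037 = 1318 bp
  10927 − 8355 = 2572 bp
Sorted largest to smallest: 3642, 2572, 2014, 1381, 1318 bp.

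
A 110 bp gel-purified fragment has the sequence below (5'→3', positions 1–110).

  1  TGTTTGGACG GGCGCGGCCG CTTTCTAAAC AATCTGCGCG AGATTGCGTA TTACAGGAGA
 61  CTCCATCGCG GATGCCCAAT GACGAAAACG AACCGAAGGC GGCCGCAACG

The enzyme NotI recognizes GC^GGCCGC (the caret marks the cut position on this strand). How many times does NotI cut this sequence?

2

GCGGCCGC occurs starting at positions 14, 99.
NotI cuts at 2 sites.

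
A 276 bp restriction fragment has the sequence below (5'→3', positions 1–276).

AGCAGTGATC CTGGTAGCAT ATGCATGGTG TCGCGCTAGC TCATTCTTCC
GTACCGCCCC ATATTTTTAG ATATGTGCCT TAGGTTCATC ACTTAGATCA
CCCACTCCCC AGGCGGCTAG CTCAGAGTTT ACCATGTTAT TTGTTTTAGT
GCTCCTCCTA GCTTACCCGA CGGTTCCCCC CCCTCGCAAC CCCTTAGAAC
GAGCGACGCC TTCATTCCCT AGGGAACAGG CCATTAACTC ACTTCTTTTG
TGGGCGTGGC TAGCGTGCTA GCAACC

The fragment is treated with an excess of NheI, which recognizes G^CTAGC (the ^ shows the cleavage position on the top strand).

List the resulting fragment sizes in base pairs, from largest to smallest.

NheI sites (GCTAGC) start at positions 35, 116, 259, 267.
NheI cuts after the first base of each site, so after positions 35, 116, 259, 267.
Linear molecule, 4 cuts → 5 fragments:
  1–35 → 35 bp
  36–116 → 81 bp
  117–259 → 143 bp
  260–267 → 8 bp
  268–276 → 9 bp
Sorted largest to smallest: 143, 81, 35, 9, 8 bp.

143, 81, 35, 9, 8 bp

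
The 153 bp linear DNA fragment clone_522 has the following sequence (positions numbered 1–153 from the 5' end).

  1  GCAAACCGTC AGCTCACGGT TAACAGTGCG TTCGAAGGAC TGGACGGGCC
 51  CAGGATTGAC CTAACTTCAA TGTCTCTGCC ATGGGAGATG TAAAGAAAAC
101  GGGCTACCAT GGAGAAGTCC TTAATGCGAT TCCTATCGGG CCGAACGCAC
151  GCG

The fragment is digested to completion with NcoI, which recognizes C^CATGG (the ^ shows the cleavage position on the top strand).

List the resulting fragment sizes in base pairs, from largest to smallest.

79, 46, 28 bp

NcoI sites (CCATGG) start at positions 79, 107.
NcoI cuts after the first base of each site, so after positions 79, 107.
Linear molecule, 2 cuts → 3 fragments:
  1–79 → 79 bp
  80–107 → 28 bp
  108–153 → 46 bp
Sorted largest to smallest: 79, 46, 28 bp.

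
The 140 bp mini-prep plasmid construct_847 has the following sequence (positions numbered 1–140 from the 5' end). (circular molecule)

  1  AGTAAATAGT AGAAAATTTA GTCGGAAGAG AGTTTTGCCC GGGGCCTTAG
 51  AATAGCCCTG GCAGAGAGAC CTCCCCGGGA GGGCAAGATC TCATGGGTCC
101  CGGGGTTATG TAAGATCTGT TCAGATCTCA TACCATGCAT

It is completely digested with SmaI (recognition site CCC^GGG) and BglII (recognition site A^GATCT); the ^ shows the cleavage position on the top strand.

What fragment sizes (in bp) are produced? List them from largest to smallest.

57, 36, 15, 12, 10, 10 bp

SmaI sites (CCCGGG) start at positions 38, 74, 99.
SmaI cuts after base 3 of each site, so after positions 40, 76, 101.
BglII sites (AGATCT) start at positions 86, 113, 123.
BglII cuts after the first base of each site, so after positions 86, 113, 123.
Combined cut positions: 40, 76, 86, 101, 113, 123.
Circular molecule, 6 cuts → 6 fragments:
  41–76 → 36 bp
  77–86 → 10 bp
  87–101 → 15 bp
  102–113 → 12 bp
  114–123 → 10 bp
  124–140 then 1–40 → 17 + 40 = 57 bp
Sorted largest to smallest: 57, 36, 15, 12, 10, 10 bp.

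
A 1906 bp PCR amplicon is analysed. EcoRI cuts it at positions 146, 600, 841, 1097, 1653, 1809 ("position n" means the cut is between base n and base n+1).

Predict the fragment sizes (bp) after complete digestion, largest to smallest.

Linear molecule, 6 cuts → 7 fragments:
  146 − 0 = 146 bp
  600 − 146 = 454 bp
  841 − 600 = 241 bp
  1097 − 841 = 256 bp
  1653 − 1097 = 556 bp
  1809 − 1653 = 156 bp
  1906 − 1809 = 97 bp
Sorted largest to smallest: 556, 454, 256, 241, 156, 146, 97 bp.

556, 454, 256, 241, 156, 146, 97 bp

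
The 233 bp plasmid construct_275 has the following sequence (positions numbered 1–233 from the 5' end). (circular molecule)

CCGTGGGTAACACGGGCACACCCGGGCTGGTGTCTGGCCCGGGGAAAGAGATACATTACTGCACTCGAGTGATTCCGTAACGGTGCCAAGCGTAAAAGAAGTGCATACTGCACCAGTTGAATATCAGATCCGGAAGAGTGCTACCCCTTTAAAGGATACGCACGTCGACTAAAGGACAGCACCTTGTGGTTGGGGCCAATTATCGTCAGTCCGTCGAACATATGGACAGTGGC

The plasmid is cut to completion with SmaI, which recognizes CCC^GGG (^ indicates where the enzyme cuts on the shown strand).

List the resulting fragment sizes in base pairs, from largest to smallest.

216, 17 bp

SmaI sites (CCCGGG) start at positions 21, 38.
SmaI cuts after base 3 of each site, so after positions 23, 40.
Circular molecule, 2 cuts → 2 fragments:
  24–40 → 17 bp
  41–233 then 1–23 → 193 + 23 = 216 bp
Sorted largest to smallest: 216, 17 bp.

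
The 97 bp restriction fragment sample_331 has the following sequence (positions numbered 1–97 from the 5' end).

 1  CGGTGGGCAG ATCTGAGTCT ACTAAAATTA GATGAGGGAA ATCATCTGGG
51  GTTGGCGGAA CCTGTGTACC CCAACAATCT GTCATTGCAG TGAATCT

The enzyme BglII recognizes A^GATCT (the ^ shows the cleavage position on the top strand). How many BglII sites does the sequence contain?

1

AGATCT occurs starting at position 9.
BglII cuts at 1 site.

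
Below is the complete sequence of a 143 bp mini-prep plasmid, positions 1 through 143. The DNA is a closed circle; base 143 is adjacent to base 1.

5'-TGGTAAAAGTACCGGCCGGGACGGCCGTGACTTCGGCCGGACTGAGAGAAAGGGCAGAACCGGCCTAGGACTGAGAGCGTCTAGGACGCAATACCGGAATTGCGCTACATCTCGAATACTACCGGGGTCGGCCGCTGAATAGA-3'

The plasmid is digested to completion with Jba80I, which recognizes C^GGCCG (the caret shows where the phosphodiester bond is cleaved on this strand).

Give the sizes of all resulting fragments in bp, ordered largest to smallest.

Jba80I sites (CGGCCG) start at positions 13, 22, 34, 129.
Jba80I cuts after the first base of each site, so after positions 13, 22, 34, 129.
Circular molecule, 4 cuts → 4 fragments:
  14–22 → 9 bp
  23–34 → 12 bp
  35–129 → 95 bp
  130–143 then 1–13 → 14 + 13 = 27 bp
Sorted largest to smallest: 95, 27, 12, 9 bp.

95, 27, 12, 9 bp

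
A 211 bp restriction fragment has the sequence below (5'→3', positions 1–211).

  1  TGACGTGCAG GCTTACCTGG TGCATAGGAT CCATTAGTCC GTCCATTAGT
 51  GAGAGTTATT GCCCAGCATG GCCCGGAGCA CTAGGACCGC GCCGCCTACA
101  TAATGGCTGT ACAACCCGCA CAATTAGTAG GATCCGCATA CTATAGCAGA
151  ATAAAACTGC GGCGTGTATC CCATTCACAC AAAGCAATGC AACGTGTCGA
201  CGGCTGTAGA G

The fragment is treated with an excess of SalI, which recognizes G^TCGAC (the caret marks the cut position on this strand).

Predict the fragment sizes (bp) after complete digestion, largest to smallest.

196, 15 bp

The SalI site (GTCGAC) starts at position 196.
SalI cuts after the first base of each site, so after position 196.
Linear molecule, 1 cut → 2 fragments:
  1–196 → 196 bp
  197–211 → 15 bp
Sorted largest to smallest: 196, 15 bp.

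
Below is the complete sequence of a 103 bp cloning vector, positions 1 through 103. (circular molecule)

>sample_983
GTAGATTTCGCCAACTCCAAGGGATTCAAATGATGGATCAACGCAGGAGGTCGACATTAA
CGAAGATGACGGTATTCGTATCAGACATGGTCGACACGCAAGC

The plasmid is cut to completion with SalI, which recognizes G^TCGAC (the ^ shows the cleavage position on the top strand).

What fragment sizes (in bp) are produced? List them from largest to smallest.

63, 40 bp

SalI sites (GTCGAC) start at positions 50, 90.
SalI cuts after the first base of each site, so after positions 50, 90.
Circular molecule, 2 cuts → 2 fragments:
  51–90 → 40 bp
  91–103 then 1–50 → 13 + 50 = 63 bp
Sorted largest to smallest: 63, 40 bp.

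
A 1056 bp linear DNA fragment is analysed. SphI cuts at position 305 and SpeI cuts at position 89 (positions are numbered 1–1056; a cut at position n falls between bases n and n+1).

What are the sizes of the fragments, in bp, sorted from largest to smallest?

751, 216, 89 bp

Combined cut positions (sorted): 89, 305.
Linear molecule, 2 cuts → 3 fragments:
  89 − 0 = 89 bp
  305 − 89 = 216 bp
  1056 − 305 = 751 bp
Sorted largest to smallest: 751, 216, 89 bp.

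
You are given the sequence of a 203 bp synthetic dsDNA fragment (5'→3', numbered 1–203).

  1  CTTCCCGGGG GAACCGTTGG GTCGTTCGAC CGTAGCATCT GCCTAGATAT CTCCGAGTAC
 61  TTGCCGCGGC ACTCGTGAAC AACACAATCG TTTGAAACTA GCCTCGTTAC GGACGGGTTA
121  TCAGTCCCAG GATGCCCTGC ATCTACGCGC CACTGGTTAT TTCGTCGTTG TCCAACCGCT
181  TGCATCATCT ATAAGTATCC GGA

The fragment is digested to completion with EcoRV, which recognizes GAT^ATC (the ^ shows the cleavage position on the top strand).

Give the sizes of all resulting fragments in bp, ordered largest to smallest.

155, 48 bp

The EcoRV site (GATATC) starts at position 46.
EcoRV cuts after base 3 of each site, so after position 48.
Linear molecule, 1 cut → 2 fragments:
  1–48 → 48 bp
  49–203 → 155 bp
Sorted largest to smallest: 155, 48 bp.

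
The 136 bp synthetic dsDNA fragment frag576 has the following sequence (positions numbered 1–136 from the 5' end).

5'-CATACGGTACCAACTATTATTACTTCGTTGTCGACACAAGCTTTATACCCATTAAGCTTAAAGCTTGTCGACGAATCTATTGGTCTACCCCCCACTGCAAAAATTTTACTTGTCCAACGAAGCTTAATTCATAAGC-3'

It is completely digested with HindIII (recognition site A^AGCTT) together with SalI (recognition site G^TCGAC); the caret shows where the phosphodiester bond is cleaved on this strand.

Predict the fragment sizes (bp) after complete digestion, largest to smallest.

53, 30, 16, 16, 8, 7, 6 bp

HindIII sites (AAGCTT) start at positions 38, 54, 61, 120.
HindIII cuts after the first base of each site, so after positions 38, 54, 61, 120.
SalI sites (GTCGAC) start at positions 30, 67.
SalI cuts after the first base of each site, so after positions 30, 67.
Combined cut positions: 30, 38, 54, 61, 67, 120.
Linear molecule, 6 cuts → 7 fragments:
  1–30 → 30 bp
  31–38 → 8 bp
  39–54 → 16 bp
  55–61 → 7 bp
  62–67 → 6 bp
  68–120 → 53 bp
  121–136 → 16 bp
Sorted largest to smallest: 53, 30, 16, 16, 8, 7, 6 bp.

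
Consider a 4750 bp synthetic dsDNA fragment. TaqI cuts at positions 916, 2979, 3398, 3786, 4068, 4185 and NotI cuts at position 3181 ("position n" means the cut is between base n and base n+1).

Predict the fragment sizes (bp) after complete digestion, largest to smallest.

2063, 916, 565, 388, 282, 217, 202, 117 bp

Combined cut positions (sorted): 916, 2979, 3181, 3398, 3786, 4068, 4185.
Linear molecule, 7 cuts → 8 fragments:
  916 − 0 = 916 bp
  2979 − 916 = 2063 bp
  3181 − 2979 = 202 bp
  3398 − 3181 = 217 bp
  3786 − 3398 = 388 bp
  4068 − 3786 = 282 bp
  4185 − 4068 = 117 bp
  4750 − 4185 = 565 bp
Sorted largest to smallest: 2063, 916, 565, 388, 282, 217, 202, 117 bp.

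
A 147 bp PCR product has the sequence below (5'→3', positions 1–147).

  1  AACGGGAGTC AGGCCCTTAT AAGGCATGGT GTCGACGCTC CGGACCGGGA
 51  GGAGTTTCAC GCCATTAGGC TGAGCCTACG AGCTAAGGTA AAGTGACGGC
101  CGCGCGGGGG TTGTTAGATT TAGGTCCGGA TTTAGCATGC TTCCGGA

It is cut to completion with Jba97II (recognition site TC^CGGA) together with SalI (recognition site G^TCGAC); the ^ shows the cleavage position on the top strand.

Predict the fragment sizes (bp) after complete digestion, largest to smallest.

Jba97II sites (TCCGGA) start at positions 39, 125, 142.
Jba97II cuts after base 2 of each site, so after positions 40, 126, 143.
The SalI site (GTCGAC) starts at position 31.
SalI cuts after the first base of each site, so after position 31.
Combined cut positions: 31, 40, 126, 143.
Linear molecule, 4 cuts → 5 fragments:
  1–31 → 31 bp
  32–40 → 9 bp
  41–126 → 86 bp
  127–143 → 17 bp
  144–147 → 4 bp
Sorted largest to smallest: 86, 31, 17, 9, 4 bp.

86, 31, 17, 9, 4 bp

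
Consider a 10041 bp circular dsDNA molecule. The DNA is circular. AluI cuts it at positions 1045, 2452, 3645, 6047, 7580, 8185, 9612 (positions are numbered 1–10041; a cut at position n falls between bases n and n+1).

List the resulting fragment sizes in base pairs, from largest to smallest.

2402, 1533, 1474, 1427, 1407, 1193, 605 bp

Circular molecule, 7 cuts → 7 fragments:
  2452 − 1045 = 1407 bp
  3645 − 2452 = 1193 bp
  6047 − 3645 = 2402 bp
  7580 − 6047 = 1533 bp
  8185 − 7580 = 605 bp
  9612 − 8185 = 1427 bp
  wrap: 10041 − 9612 + 1045 = 1474 bp
Sorted largest to smallest: 2402, 1533, 1474, 1427, 1407, 1193, 605 bp.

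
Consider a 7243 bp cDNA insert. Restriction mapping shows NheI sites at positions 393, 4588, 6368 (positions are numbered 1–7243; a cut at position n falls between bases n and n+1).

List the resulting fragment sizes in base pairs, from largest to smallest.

4195, 1780, 875, 393 bp

Linear molecule, 3 cuts → 4 fragments:
  393 − 0 = 393 bp
  4588 − 393 = 4195 bp
  6368 − 4588 = 1780 bp
  7243 − 6368 = 875 bp
Sorted largest to smallest: 4195, 1780, 875, 393 bp.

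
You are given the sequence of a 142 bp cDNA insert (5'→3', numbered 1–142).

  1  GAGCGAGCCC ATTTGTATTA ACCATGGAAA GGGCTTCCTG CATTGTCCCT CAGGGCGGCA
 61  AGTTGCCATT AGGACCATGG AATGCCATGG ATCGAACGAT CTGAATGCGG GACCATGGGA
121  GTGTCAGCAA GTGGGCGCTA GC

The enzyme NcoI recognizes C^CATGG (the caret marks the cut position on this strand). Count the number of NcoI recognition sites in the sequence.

4

CCATGG occurs starting at positions 22, 75, 85, 113.
NcoI cuts at 4 sites.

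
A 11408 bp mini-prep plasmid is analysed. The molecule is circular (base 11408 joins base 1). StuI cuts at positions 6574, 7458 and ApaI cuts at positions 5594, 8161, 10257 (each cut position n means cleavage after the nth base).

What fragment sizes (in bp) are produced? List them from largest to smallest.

Combined cut positions (sorted): 5594, 6574, 7458, 8161, 10257.
Circular molecule, 5 cuts → 5 fragments:
  6574 − 5594 = 980 bp
  7458 − 6574 = 884 bp
  8161 − 7458 = 703 bp
  10257 − 8161 = 2096 bp
  wrap: 11408 − 10257 + 5594 = 6745 bp
Sorted largest to smallest: 6745, 2096, 980, 884, 703 bp.

6745, 2096, 980, 884, 703 bp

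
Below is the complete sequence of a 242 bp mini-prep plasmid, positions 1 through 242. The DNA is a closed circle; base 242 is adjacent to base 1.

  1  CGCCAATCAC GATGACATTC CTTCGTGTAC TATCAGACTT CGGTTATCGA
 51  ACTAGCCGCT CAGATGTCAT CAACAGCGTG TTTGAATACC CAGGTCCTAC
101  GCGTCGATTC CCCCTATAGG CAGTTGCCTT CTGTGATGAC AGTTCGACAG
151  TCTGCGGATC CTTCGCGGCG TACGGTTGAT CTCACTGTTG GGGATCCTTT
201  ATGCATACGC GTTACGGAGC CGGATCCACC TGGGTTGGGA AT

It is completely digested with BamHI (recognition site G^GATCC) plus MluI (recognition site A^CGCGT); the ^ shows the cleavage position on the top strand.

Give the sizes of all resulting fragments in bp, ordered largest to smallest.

119, 57, 36, 15, 15 bp

BamHI sites (GGATCC) start at positions 156, 192, 222.
BamHI cuts after the first base of each site, so after positions 156, 192, 222.
MluI sites (ACGCGT) start at positions 99, 207.
MluI cuts after the first base of each site, so after positions 99, 207.
Combined cut positions: 99, 156, 192, 207, 222.
Circular molecule, 5 cuts → 5 fragments:
  100–156 → 57 bp
  157–192 → 36 bp
  193–207 → 15 bp
  208–222 → 15 bp
  223–242 then 1–99 → 20 + 99 = 119 bp
Sorted largest to smallest: 119, 57, 36, 15, 15 bp.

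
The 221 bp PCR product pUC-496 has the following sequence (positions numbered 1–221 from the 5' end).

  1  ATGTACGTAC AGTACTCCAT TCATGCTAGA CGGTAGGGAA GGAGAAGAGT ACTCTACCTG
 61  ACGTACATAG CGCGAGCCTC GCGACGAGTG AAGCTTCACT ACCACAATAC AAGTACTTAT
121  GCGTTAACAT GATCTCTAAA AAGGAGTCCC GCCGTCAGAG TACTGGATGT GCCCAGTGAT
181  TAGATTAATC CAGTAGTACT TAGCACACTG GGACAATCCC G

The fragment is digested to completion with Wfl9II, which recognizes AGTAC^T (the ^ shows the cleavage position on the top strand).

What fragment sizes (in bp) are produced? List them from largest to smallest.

Wfl9II sites (AGTACT) start at positions 11, 48, 112, 159, 195.
Wfl9II cuts after base 5 of each site (before the last base), so after positions 15, 52, 116, 163, 199.
Linear molecule, 5 cuts → 6 fragments:
  1–15 → 15 bp
  16–52 → 37 bp
  53–116 → 64 bp
  117–163 → 47 bp
  164–199 → 36 bp
  200–221 → 22 bp
Sorted largest to smallest: 64, 47, 37, 36, 22, 15 bp.

64, 47, 37, 36, 22, 15 bp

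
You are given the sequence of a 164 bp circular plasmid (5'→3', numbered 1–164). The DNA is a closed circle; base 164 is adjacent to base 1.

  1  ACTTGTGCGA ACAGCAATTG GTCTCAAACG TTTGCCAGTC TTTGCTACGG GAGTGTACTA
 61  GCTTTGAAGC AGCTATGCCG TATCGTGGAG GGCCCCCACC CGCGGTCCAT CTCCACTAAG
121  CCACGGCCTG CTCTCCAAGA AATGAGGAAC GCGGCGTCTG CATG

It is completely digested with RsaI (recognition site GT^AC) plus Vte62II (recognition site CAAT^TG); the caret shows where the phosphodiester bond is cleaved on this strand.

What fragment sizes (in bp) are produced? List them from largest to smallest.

The RsaI site (GTAC) starts at position 55.
RsaI cuts after base 2 of each site, so after position 56.
The Vte62II site (CAATTG) starts at position 15.
Vte62II cuts after base 4 of each site, so after position 18.
Combined cut positions: 18, 56.
Circular molecule, 2 cuts → 2 fragments:
  19–56 → 38 bp
  57–164 then 1–18 → 108 + 18 = 126 bp
Sorted largest to smallest: 126, 38 bp.

126, 38 bp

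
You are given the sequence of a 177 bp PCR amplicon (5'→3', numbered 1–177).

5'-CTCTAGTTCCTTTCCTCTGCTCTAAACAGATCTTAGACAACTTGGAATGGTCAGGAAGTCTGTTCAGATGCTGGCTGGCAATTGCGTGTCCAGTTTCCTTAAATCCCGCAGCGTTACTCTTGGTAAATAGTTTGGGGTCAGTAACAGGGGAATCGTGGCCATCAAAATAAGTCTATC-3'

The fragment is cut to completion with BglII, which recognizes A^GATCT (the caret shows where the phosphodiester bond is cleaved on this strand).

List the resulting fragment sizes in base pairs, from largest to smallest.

149, 28 bp

The BglII site (AGATCT) starts at position 28.
BglII cuts after the first base of each site, so after position 28.
Linear molecule, 1 cut → 2 fragments:
  1–28 → 28 bp
  29–177 → 149 bp
Sorted largest to smallest: 149, 28 bp.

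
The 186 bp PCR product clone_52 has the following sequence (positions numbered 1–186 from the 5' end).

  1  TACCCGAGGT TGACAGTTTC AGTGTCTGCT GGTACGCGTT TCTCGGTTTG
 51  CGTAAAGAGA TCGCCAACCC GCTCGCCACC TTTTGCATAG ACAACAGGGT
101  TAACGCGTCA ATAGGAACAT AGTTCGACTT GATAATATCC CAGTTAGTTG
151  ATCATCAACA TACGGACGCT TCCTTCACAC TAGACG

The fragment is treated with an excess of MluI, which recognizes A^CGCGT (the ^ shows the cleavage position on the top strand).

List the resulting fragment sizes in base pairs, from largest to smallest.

MluI sites (ACGCGT) start at positions 34, 103.
MluI cuts after the first base of each site, so after positions 34, 103.
Linear molecule, 2 cuts → 3 fragments:
  1–34 → 34 bp
  35–103 → 69 bp
  104–186 → 83 bp
Sorted largest to smallest: 83, 69, 34 bp.

83, 69, 34 bp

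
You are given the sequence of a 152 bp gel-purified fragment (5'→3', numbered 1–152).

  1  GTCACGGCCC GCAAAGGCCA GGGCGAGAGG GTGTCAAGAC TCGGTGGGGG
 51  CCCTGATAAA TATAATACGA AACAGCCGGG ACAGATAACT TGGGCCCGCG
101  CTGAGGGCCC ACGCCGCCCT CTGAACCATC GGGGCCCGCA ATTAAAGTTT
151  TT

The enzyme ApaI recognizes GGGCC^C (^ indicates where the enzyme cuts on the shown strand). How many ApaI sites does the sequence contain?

GGGCCC occurs starting at positions 48, 92, 105, 132.
ApaI cuts at 4 sites.

4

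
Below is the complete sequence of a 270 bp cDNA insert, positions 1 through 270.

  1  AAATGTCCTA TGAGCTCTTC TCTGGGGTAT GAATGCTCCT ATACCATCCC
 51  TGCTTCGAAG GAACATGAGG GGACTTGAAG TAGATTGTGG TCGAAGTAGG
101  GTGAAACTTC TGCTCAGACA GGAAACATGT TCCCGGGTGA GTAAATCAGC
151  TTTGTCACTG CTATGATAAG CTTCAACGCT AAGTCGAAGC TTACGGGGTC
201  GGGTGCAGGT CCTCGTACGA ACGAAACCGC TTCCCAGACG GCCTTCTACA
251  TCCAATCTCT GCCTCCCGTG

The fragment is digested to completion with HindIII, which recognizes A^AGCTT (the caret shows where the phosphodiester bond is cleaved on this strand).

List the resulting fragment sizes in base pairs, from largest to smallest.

168, 83, 19 bp

HindIII sites (AAGCTT) start at positions 168, 187.
HindIII cuts after the first base of each site, so after positions 168, 187.
Linear molecule, 2 cuts → 3 fragments:
  1–168 → 168 bp
  169–187 → 19 bp
  188–270 → 83 bp
Sorted largest to smallest: 168, 83, 19 bp.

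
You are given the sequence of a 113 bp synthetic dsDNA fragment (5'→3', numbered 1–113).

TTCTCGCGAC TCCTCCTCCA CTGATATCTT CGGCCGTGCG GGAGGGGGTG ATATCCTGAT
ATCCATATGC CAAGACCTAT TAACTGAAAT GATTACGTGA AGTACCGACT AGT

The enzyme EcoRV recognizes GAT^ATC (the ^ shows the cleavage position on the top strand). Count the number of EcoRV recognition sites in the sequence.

3

GATATC occurs starting at positions 23, 50, 58.
EcoRV cuts at 3 sites.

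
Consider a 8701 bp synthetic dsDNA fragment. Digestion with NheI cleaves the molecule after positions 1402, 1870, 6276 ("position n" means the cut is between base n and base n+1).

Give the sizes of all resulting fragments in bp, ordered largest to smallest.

4406, 2425, 1402, 468 bp

Linear molecule, 3 cuts → 4 fragments:
  1402 − 0 = 1402 bp
  1870 − 1402 = 468 bp
  6276 − 1870 = 4406 bp
  8701 − 6276 = 2425 bp
Sorted largest to smallest: 4406, 2425, 1402, 468 bp.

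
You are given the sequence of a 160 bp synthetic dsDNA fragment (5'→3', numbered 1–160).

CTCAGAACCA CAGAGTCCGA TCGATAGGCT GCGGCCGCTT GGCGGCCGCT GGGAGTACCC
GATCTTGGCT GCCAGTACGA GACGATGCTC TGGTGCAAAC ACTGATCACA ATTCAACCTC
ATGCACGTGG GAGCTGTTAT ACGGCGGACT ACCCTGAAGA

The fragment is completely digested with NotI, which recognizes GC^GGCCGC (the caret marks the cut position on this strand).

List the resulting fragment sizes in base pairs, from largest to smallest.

NotI sites (GCGGCCGC) start at positions 31, 42.
NotI cuts after base 2 of each site, so after positions 32, 43.
Linear molecule, 2 cuts → 3 fragments:
  1–32 → 32 bp
  33–43 → 11 bp
  44–160 → 117 bp
Sorted largest to smallest: 117, 32, 11 bp.

117, 32, 11 bp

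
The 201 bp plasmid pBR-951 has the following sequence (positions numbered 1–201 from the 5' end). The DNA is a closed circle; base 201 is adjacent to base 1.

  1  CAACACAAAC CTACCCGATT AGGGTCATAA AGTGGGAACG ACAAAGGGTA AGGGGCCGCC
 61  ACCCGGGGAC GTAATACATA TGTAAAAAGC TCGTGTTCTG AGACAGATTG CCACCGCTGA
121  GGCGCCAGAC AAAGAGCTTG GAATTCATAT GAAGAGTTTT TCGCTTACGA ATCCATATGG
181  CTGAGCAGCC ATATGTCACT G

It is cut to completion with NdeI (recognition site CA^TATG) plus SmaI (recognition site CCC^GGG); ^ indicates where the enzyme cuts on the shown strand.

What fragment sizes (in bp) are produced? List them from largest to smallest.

NdeI sites (CATATG) start at positions 77, 146, 174, 190.
NdeI cuts after base 2 of each site, so after positions 78, 147, 175, 191.
The SmaI site (CCCGGG) starts at position 62.
SmaI cuts after base 3 of each site, so after position 64.
Combined cut positions: 64, 78, 147, 175, 191.
Circular molecule, 5 cuts → 5 fragments:
  65–78 → 14 bp
  79–147 → 69 bp
  148–175 → 28 bp
  176–191 → 16 bp
  192–201 then 1–64 → 10 + 64 = 74 bp
Sorted largest to smallest: 74, 69, 28, 16, 14 bp.

74, 69, 28, 16, 14 bp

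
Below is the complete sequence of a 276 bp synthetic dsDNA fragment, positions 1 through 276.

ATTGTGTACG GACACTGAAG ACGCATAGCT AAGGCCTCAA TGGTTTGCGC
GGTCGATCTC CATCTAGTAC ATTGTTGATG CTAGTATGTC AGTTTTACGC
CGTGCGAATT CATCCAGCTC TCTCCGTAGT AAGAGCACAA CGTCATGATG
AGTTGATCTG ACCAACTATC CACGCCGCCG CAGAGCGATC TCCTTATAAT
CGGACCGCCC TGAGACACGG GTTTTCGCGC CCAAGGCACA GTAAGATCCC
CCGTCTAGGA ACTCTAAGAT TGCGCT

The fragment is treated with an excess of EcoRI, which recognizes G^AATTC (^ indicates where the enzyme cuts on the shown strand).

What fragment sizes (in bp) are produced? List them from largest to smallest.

The EcoRI site (GAATTC) starts at position 106.
EcoRI cuts after the first base of each site, so after position 106.
Linear molecule, 1 cut → 2 fragments:
  1–106 → 106 bp
  107–276 → 170 bp
Sorted largest to smallest: 170, 106 bp.

170, 106 bp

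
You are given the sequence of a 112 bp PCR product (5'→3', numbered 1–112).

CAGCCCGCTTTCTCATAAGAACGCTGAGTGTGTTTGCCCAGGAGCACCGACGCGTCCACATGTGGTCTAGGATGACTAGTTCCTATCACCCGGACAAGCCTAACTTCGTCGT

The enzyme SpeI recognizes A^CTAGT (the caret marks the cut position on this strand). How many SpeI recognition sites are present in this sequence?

ACTAGT occurs starting at position 75.
SpeI cuts at 1 site.

1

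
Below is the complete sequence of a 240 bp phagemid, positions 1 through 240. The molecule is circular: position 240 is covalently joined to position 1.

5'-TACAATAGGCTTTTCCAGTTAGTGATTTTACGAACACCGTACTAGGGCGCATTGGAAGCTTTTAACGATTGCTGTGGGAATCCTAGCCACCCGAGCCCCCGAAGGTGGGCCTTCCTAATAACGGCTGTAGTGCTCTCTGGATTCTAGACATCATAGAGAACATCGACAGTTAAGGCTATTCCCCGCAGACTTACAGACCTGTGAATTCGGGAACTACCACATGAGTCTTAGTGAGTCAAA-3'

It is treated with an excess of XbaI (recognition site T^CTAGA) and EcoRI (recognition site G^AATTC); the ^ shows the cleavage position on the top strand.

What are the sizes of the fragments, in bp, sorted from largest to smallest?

The XbaI site (TCTAGA) starts at position 143.
XbaI cuts after the first base of each site, so after position 143.
The EcoRI site (GAATTC) starts at position 203.
EcoRI cuts after the first base of each site, so after position 203.
Combined cut positions: 143, 203.
Circular molecule, 2 cuts → 2 fragments:
  144–203 → 60 bp
  204–240 then 1–143 → 37 + 143 = 180 bp
Sorted largest to smallest: 180, 60 bp.

180, 60 bp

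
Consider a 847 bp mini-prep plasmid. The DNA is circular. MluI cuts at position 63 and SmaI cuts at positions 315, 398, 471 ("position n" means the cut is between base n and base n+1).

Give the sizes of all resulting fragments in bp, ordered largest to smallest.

439, 252, 83, 73 bp

Combined cut positions (sorted): 63, 315, 398, 471.
Circular molecule, 4 cuts → 4 fragments:
  315 − 63 = 252 bp
  398 − 315 = 83 bp
  471 − 398 = 73 bp
  wrap: 847 − 471 + 63 = 439 bp
Sorted largest to smallest: 439, 252, 83, 73 bp.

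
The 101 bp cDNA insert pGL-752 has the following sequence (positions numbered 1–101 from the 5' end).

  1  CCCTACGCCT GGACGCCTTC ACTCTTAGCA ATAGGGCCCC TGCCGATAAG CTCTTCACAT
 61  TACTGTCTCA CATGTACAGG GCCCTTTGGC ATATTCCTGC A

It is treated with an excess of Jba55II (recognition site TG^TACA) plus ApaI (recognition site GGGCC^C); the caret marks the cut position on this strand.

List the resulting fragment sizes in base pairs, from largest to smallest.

38, 36, 18, 9 bp

The Jba55II site (TGTACA) starts at position 73.
Jba55II cuts after base 2 of each site, so after position 74.
ApaI sites (GGGCCC) start at positions 34, 79.
ApaI cuts after base 5 of each site (before the last base), so after positions 38, 83.
Combined cut positions: 38, 74, 83.
Linear molecule, 3 cuts → 4 fragments:
  1–38 → 38 bp
  39–74 → 36 bp
  75–83 → 9 bp
  84–101 → 18 bp
Sorted largest to smallest: 38, 36, 18, 9 bp.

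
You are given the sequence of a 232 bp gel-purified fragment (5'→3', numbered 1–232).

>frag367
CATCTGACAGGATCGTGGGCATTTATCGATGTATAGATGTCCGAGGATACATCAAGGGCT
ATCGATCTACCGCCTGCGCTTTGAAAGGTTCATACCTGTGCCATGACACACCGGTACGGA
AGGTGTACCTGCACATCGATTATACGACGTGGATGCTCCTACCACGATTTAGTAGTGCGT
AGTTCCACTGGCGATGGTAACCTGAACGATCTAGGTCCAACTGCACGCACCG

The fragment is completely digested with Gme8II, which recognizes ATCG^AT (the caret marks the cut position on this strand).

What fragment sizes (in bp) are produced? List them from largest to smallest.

94, 74, 36, 28 bp

Gme8II sites (ATCGAT) start at positions 25, 61, 135.
Gme8II cuts after base 4 of each site, so after positions 28, 64, 138.
Linear molecule, 3 cuts → 4 fragments:
  1–28 → 28 bp
  29–64 → 36 bp
  65–138 → 74 bp
  139–232 → 94 bp
Sorted largest to smallest: 94, 74, 36, 28 bp.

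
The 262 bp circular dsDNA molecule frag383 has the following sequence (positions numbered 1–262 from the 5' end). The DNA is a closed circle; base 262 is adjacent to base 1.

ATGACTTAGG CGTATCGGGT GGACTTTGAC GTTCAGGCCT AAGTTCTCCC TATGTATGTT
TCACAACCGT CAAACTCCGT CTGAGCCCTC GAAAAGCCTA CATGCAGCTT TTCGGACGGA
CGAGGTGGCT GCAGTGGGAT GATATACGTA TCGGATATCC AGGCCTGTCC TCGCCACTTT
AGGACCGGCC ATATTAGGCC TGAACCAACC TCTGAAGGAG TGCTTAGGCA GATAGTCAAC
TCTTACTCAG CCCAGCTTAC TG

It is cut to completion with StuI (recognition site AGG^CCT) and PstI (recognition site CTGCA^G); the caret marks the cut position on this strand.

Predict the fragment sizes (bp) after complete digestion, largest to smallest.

StuI sites (AGGCCT) start at positions 35, 161, 196.
StuI cuts after base 3 of each site, so after positions 37, 163, 198.
The PstI site (CTGCAG) starts at position 129.
PstI cuts after base 5 of each site (before the last base), so after position 133.
Combined cut positions: 37, 133, 163, 198.
Circular molecule, 4 cuts → 4 fragments:
  38–133 → 96 bp
  134–163 → 30 bp
  164–198 → 35 bp
  199–262 then 1–37 → 64 + 37 = 101 bp
Sorted largest to smallest: 101, 96, 35, 30 bp.

101, 96, 35, 30 bp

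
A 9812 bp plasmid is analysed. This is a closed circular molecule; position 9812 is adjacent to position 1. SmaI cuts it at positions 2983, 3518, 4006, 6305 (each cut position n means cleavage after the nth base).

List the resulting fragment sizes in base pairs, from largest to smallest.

Circular molecule, 4 cuts → 4 fragments:
  3518 − 2983 = 535 bp
  4006 − 3518 = 488 bp
  6305 − 4006 = 2299 bp
  wrap: 9812 − 6305 + 2983 = 6490 bp
Sorted largest to smallest: 6490, 2299, 535, 488 bp.

6490, 2299, 535, 488 bp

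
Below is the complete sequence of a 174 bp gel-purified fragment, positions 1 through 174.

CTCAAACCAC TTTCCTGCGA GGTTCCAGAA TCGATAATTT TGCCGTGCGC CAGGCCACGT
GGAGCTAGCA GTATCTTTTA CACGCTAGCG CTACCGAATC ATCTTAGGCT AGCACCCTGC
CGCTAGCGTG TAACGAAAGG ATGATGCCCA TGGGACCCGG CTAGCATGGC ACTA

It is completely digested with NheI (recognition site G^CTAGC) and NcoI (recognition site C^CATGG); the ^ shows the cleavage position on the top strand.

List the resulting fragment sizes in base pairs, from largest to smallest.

64, 26, 24, 20, 14, 14, 12 bp

NheI sites (GCTAGC) start at positions 64, 84, 108, 122, 160.
NheI cuts after the first base of each site, so after positions 64, 84, 108, 122, 160.
The NcoI site (CCATGG) starts at position 148.
NcoI cuts after the first base of each site, so after position 148.
Combined cut positions: 64, 84, 108, 122, 148, 160.
Linear molecule, 6 cuts → 7 fragments:
  1–64 → 64 bp
  65–84 → 20 bp
  85–108 → 24 bp
  109–122 → 14 bp
  123–148 → 26 bp
  149–160 → 12 bp
  161–174 → 14 bp
Sorted largest to smallest: 64, 26, 24, 20, 14, 14, 12 bp.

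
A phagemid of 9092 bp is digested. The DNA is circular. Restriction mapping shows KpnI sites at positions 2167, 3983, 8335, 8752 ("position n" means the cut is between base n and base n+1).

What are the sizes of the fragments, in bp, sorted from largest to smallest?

Circular molecule, 4 cuts → 4 fragments:
  3983 − 2167 = 1816 bp
  8335 − 3983 = 4352 bp
  8752 − 8335 = 417 bp
  wrap: 9092 − 8752 + 2167 = 2507 bp
Sorted largest to smallest: 4352, 2507, 1816, 417 bp.

4352, 2507, 1816, 417 bp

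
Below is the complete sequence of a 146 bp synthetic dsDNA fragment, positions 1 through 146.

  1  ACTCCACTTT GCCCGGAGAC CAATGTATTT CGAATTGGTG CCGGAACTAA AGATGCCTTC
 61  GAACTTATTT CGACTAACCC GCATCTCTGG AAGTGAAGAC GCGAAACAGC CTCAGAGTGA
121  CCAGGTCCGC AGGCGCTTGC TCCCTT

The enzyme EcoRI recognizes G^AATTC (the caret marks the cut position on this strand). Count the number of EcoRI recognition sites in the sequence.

No occurrence of GAATTC is present in the sequence.
EcoRI does not cut: 0 sites.

0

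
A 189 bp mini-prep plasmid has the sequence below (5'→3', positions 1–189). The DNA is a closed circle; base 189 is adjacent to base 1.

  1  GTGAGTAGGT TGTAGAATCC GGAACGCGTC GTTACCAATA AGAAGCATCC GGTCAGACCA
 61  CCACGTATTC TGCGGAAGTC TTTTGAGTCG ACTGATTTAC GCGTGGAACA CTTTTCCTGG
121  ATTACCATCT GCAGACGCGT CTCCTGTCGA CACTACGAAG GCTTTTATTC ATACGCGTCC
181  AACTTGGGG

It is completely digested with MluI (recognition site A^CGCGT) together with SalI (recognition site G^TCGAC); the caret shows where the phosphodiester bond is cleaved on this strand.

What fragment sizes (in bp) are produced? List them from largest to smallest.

63, 40, 36, 27, 12, 11 bp

MluI sites (ACGCGT) start at positions 24, 99, 135, 173.
MluI cuts after the first base of each site, so after positions 24, 99, 135, 173.
SalI sites (GTCGAC) start at positions 87, 146.
SalI cuts after the first base of each site, so after positions 87, 146.
Combined cut positions: 24, 87, 99, 135, 146, 173.
Circular molecule, 6 cuts → 6 fragments:
  25–87 → 63 bp
  88–99 → 12 bp
  100–135 → 36 bp
  136–146 → 11 bp
  147–173 → 27 bp
  174–189 then 1–24 → 16 + 24 = 40 bp
Sorted largest to smallest: 63, 40, 36, 27, 12, 11 bp.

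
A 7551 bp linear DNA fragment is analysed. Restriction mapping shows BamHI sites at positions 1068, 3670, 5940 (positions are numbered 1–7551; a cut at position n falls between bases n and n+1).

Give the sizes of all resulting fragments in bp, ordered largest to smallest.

Linear molecule, 3 cuts → 4 fragments:
  1068 − 0 = 1068 bp
  3670 − 1068 = 2602 bp
  5940 − 3670 = 2270 bp
  7551 − 5940 = 1611 bp
Sorted largest to smallest: 2602, 2270, 1611, 1068 bp.

2602, 2270, 1611, 1068 bp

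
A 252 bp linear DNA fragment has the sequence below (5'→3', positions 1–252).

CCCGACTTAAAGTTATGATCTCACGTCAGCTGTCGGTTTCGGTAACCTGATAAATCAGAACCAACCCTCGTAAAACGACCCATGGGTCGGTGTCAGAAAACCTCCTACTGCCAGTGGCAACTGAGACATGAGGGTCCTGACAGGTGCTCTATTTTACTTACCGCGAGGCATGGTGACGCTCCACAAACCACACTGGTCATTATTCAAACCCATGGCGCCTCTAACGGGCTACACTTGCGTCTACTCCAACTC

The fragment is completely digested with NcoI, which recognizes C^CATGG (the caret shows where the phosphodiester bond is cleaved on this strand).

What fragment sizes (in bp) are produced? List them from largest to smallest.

130, 80, 42 bp

NcoI sites (CCATGG) start at positions 80, 210.
NcoI cuts after the first base of each site, so after positions 80, 210.
Linear molecule, 2 cuts → 3 fragments:
  1–80 → 80 bp
  81–210 → 130 bp
  211–252 → 42 bp
Sorted largest to smallest: 130, 80, 42 bp.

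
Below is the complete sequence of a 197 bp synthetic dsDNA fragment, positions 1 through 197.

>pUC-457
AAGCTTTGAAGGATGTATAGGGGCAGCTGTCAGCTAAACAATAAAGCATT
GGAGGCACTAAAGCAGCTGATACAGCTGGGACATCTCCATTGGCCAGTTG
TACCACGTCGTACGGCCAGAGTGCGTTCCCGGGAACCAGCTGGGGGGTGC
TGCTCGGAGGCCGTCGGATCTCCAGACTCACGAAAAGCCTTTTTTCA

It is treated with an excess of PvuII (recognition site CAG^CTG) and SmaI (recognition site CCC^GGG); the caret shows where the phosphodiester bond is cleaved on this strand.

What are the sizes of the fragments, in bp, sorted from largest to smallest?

58, 55, 40, 26, 9, 9 bp

PvuII sites (CAGCTG) start at positions 24, 64, 73, 137.
PvuII cuts after base 3 of each site, so after positions 26, 66, 75, 139.
The SmaI site (CCCGGG) starts at position 128.
SmaI cuts after base 3 of each site, so after position 130.
Combined cut positions: 26, 66, 75, 130, 139.
Linear molecule, 5 cuts → 6 fragments:
  1–26 → 26 bp
  27–66 → 40 bp
  67–75 → 9 bp
  76–130 → 55 bp
  131–139 → 9 bp
  140–197 → 58 bp
Sorted largest to smallest: 58, 55, 40, 26, 9, 9 bp.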